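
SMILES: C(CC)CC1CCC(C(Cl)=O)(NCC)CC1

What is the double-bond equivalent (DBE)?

2

Molecular formula from the SMILES: C13H24ClNO.
DoU = (2C + 2 + N − H − X)/2 = (2·13 + 2 + 1 − 24 − 1)/2 = 4/2 = 2.
(Structurally: 1 ring(s) + 1 π bond(s) = 2.)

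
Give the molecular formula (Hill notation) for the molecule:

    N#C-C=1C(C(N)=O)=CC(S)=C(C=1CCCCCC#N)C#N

Heavy atoms from the SMILES: 15 C, 4 N, 1 O, 1 S.
Implicit hydrogens by atom environment:
  5 × C: 2 H each → 10
  5 × C (aromatic): no H
  4 × C: no H
  3 × N: no H
  1 × C (aromatic): 1 H
  1 × N: 2 H
  1 × O: no H
  1 × S: 1 H
  Total hydrogens = 14.
Molecular formula: C15H14N4OS

C15H14N4OS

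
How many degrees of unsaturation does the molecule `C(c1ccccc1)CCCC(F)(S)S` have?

4

Molecular formula from the SMILES: C11H15FS2.
DoU = (2C + 2 + N − H − X)/2 = (2·11 + 2 + 0 − 15 − 1)/2 = 8/2 = 4.
(Structurally: 1 ring(s) + 3 π bond(s) = 4.)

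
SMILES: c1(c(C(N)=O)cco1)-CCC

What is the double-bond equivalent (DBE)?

Molecular formula from the SMILES: C8H11NO2.
DoU = (2C + 2 + N − H − X)/2 = (2·8 + 2 + 1 − 11 − 0)/2 = 8/2 = 4.
(Structurally: 1 ring(s) + 3 π bond(s) = 4.)

4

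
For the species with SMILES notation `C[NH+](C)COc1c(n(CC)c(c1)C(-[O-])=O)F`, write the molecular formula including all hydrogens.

C10H15FN2O3

Heavy atoms from the SMILES: 10 C, 1 F, 2 N, 3 O.
Implicit hydrogens by atom environment:
  3 × C: 3 H each → 9
  3 × C (aromatic): no H
  2 × C: 2 H each → 4
  2 × O: no H
  1 × C (aromatic): 1 H
  1 × C: no H
  1 × F: no H
  1 × N (charge +1): 1 H
  1 × N (aromatic): no H
  1 × O (charge -1): no H
  Total hydrogens = 15.
Molecular formula: C10H15FN2O3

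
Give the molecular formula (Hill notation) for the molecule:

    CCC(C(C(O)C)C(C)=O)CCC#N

Heavy atoms from the SMILES: 11 C, 1 N, 2 O.
Implicit hydrogens by atom environment:
  3 × C: 3 H each → 9
  3 × C: 2 H each → 6
  3 × C: 1 H each → 3
  2 × C: no H
  1 × N: no H
  1 × O: 1 H
  1 × O: no H
  Total hydrogens = 19.
Molecular formula: C11H19NO2

C11H19NO2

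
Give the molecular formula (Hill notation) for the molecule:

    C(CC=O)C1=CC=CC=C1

C9H10O

Heavy atoms from the SMILES: 9 C, 1 O.
Implicit hydrogens by atom environment:
  5 × C (aromatic): 1 H each → 5
  2 × C: 2 H each → 4
  1 × C: 1 H
  1 × C (aromatic): no H
  1 × O: no H
  Total hydrogens = 10.
Molecular formula: C9H10O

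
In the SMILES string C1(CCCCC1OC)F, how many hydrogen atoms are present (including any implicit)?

13

Hydrogens are implicit in SMILES; fill each atom to its normal valence:
  4 × C: 2 H each → 8
  2 × C: 1 H each → 2
  1 × C: 3 H
  1 × F: no H
  1 × O: no H
  Total hydrogens = 13.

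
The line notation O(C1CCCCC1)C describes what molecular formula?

C7H14O

Heavy atoms from the SMILES: 7 C, 1 O.
Implicit hydrogens by atom environment:
  5 × C: 2 H each → 10
  1 × C: 3 H
  1 × C: 1 H
  1 × O: no H
  Total hydrogens = 14.
Molecular formula: C7H14O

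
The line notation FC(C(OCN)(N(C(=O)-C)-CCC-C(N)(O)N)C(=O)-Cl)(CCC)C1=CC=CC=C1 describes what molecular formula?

Heavy atoms from the SMILES: 19 C, 1 Cl, 1 F, 4 N, 4 O.
Implicit hydrogens by atom environment:
  6 × C: 2 H each → 12
  5 × C (aromatic): 1 H each → 5
  5 × C: no H
  3 × N: 2 H each → 6
  3 × O: no H
  2 × C: 3 H each → 6
  1 × C (aromatic): no H
  1 × Cl: no H
  1 × F: no H
  1 × N: no H
  1 × O: 1 H
  Total hydrogens = 30.
Molecular formula: C19H30ClFN4O4

C19H30ClFN4O4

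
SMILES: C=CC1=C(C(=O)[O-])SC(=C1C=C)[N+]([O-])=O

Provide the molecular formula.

Heavy atoms from the SMILES: 9 C, 1 N, 4 O, 1 S.
Implicit hydrogens by atom environment:
  4 × C (aromatic): no H
  2 × C: 2 H each → 4
  2 × C: 1 H each → 2
  2 × O: no H
  2 × O (charge -1): no H
  1 × C: no H
  1 × N (charge +1): no H
  1 × S (aromatic): no H
  Total hydrogens = 6.
Net charge -1.
Molecular formula: C9H6NO4S-

C9H6NO4S-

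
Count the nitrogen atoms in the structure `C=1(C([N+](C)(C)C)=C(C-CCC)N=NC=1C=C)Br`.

3

The symbol for nitrogen appears 3 times in the SMILES.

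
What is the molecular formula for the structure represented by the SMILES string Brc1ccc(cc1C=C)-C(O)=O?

Heavy atoms from the SMILES: 1 Br, 9 C, 2 O.
Implicit hydrogens by atom environment:
  3 × C (aromatic): 1 H each → 3
  3 × C (aromatic): no H
  1 × Br: no H
  1 × C: 2 H
  1 × C: 1 H
  1 × C: no H
  1 × O: 1 H
  1 × O: no H
  Total hydrogens = 7.
Molecular formula: C9H7BrO2

C9H7BrO2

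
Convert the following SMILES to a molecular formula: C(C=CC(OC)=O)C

Heavy atoms from the SMILES: 6 C, 2 O.
Implicit hydrogens by atom environment:
  2 × C: 3 H each → 6
  2 × C: 1 H each → 2
  2 × O: no H
  1 × C: 2 H
  1 × C: no H
  Total hydrogens = 10.
Molecular formula: C6H10O2

C6H10O2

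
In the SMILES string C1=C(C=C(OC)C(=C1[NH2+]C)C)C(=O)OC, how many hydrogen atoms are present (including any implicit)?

Hydrogens are implicit in SMILES; fill each atom to its normal valence:
  4 × C: 3 H each → 12
  4 × C (aromatic): no H
  3 × O: no H
  2 × C (aromatic): 1 H each → 2
  1 × C: no H
  1 × N (charge +1): 2 H
  Total hydrogens = 16.

16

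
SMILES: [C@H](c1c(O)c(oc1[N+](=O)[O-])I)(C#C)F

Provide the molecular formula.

Heavy atoms from the SMILES: 7 C, 1 F, 1 I, 1 N, 4 O.
Implicit hydrogens by atom environment:
  4 × C (aromatic): no H
  2 × C: 1 H each → 2
  1 × C: no H
  1 × F: no H
  1 × I: no H
  1 × N (charge +1): no H
  1 × O: 1 H
  1 × O (aromatic): no H
  1 × O: no H
  1 × O (charge -1): no H
  Total hydrogens = 3.
Molecular formula: C7H3FINO4

C7H3FINO4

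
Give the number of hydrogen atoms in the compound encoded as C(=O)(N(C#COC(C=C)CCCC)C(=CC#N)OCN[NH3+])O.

21

Hydrogens are implicit in SMILES; fill each atom to its normal valence:
  5 × C: 2 H each → 10
  5 × C: no H
  3 × C: 1 H each → 3
  3 × O: no H
  2 × N: no H
  1 × C: 3 H
  1 × N (charge +1): 3 H
  1 × N: 1 H
  1 × O: 1 H
  Total hydrogens = 21.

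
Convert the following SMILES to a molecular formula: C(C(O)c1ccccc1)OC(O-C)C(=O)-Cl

Heavy atoms from the SMILES: 11 C, 1 Cl, 4 O.
Implicit hydrogens by atom environment:
  5 × C (aromatic): 1 H each → 5
  3 × O: no H
  2 × C: 1 H each → 2
  1 × C: 3 H
  1 × C: 2 H
  1 × C: no H
  1 × C (aromatic): no H
  1 × Cl: no H
  1 × O: 1 H
  Total hydrogens = 13.
Molecular formula: C11H13ClO4

C11H13ClO4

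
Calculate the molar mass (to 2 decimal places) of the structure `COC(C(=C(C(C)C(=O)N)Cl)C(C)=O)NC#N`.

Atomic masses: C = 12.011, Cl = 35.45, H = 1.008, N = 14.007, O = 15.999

259.69

Molecular formula: C10H14ClN3O3.
M = 10×12.011 + 1×35.45 + 14×1.008 + 3×14.007 + 3×15.999 = 259.69 g/mol.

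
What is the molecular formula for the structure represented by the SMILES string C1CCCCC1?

Heavy atoms from the SMILES: 6 C.
Implicit hydrogens by atom environment:
  6 × C: 2 H each → 12
  Total hydrogens = 12.
Molecular formula: C6H12

C6H12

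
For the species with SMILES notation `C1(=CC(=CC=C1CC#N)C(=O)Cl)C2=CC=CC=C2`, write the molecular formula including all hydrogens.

C15H10ClNO

Heavy atoms from the SMILES: 15 C, 1 Cl, 1 N, 1 O.
Implicit hydrogens by atom environment:
  8 × C (aromatic): 1 H each → 8
  4 × C (aromatic): no H
  2 × C: no H
  1 × C: 2 H
  1 × Cl: no H
  1 × N: no H
  1 × O: no H
  Total hydrogens = 10.
Molecular formula: C15H10ClNO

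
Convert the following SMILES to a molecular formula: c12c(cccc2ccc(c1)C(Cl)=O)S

C11H7ClOS

Heavy atoms from the SMILES: 11 C, 1 Cl, 1 O, 1 S.
Implicit hydrogens by atom environment:
  6 × C (aromatic): 1 H each → 6
  4 × C (aromatic): no H
  1 × C: no H
  1 × Cl: no H
  1 × O: no H
  1 × S: 1 H
  Total hydrogens = 7.
Molecular formula: C11H7ClOS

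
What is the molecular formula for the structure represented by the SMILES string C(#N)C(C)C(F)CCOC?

Heavy atoms from the SMILES: 7 C, 1 F, 1 N, 1 O.
Implicit hydrogens by atom environment:
  2 × C: 3 H each → 6
  2 × C: 2 H each → 4
  2 × C: 1 H each → 2
  1 × C: no H
  1 × F: no H
  1 × N: no H
  1 × O: no H
  Total hydrogens = 12.
Molecular formula: C7H12FNO

C7H12FNO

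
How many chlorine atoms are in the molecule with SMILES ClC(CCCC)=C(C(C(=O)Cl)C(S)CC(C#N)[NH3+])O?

2

The symbol for chlorine appears 2 times in the SMILES.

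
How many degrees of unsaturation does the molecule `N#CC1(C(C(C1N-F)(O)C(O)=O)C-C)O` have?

4

Molecular formula from the SMILES: C8H11FN2O4.
DoU = (2C + 2 + N − H − X)/2 = (2·8 + 2 + 2 − 11 − 1)/2 = 8/2 = 4.
(Structurally: 1 ring(s) + 3 π bond(s) = 4.)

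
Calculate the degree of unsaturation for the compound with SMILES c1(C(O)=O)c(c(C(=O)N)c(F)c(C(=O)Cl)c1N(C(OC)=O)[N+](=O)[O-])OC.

Molecular formula from the SMILES: C12H9ClFN3O9.
DoU = (2C + 2 + N − H − X)/2 = (2·12 + 2 + 3 − 9 − 2)/2 = 18/2 = 9.
(Structurally: 1 ring(s) + 8 π bond(s) = 9.)

9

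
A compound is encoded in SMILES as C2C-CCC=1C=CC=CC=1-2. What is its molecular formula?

Heavy atoms from the SMILES: 10 C.
Implicit hydrogens by atom environment:
  4 × C: 2 H each → 8
  4 × C (aromatic): 1 H each → 4
  2 × C (aromatic): no H
  Total hydrogens = 12.
Molecular formula: C10H12

C10H12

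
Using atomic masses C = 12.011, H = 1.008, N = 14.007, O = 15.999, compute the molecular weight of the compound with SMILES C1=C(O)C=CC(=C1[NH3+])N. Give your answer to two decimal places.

125.15

Molecular formula: C6H9N2O+.
M = 6×12.011 + 9×1.008 + 2×14.007 + 1×15.999 = 125.15 g/mol.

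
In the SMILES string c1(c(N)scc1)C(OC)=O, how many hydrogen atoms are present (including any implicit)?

Hydrogens are implicit in SMILES; fill each atom to its normal valence:
  2 × C (aromatic): 1 H each → 2
  2 × C (aromatic): no H
  2 × O: no H
  1 × C: 3 H
  1 × C: no H
  1 × N: 2 H
  1 × S (aromatic): no H
  Total hydrogens = 7.

7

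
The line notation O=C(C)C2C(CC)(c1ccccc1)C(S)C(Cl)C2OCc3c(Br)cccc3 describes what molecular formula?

Heavy atoms from the SMILES: 1 Br, 22 C, 1 Cl, 2 O, 1 S.
Implicit hydrogens by atom environment:
  9 × C (aromatic): 1 H each → 9
  4 × C: 1 H each → 4
  3 × C (aromatic): no H
  2 × C: 3 H each → 6
  2 × C: 2 H each → 4
  2 × C: no H
  2 × O: no H
  1 × Br: no H
  1 × Cl: no H
  1 × S: 1 H
  Total hydrogens = 24.
Molecular formula: C22H24BrClO2S

C22H24BrClO2S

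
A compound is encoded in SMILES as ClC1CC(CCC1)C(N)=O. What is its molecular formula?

C7H12ClNO

Heavy atoms from the SMILES: 7 C, 1 Cl, 1 N, 1 O.
Implicit hydrogens by atom environment:
  4 × C: 2 H each → 8
  2 × C: 1 H each → 2
  1 × C: no H
  1 × Cl: no H
  1 × N: 2 H
  1 × O: no H
  Total hydrogens = 12.
Molecular formula: C7H12ClNO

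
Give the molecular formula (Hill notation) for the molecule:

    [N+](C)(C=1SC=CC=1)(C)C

Heavy atoms from the SMILES: 7 C, 1 N, 1 S.
Implicit hydrogens by atom environment:
  3 × C: 3 H each → 9
  3 × C (aromatic): 1 H each → 3
  1 × C (aromatic): no H
  1 × N (charge +1): no H
  1 × S (aromatic): no H
  Total hydrogens = 12.
Net charge +1.
Molecular formula: C7H12NS+

C7H12NS+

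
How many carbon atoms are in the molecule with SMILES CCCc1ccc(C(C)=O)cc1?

11

The symbol for carbon appears 11 times in the SMILES. Lowercase c denotes aromatic carbon and counts toward C.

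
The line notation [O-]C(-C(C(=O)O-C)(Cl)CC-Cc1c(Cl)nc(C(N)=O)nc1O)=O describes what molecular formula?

Heavy atoms from the SMILES: 12 C, 2 Cl, 3 N, 6 O.
Implicit hydrogens by atom environment:
  4 × C (aromatic): no H
  4 × C: no H
  4 × O: no H
  3 × C: 2 H each → 6
  2 × Cl: no H
  2 × N (aromatic): no H
  1 × C: 3 H
  1 × N: 2 H
  1 × O: 1 H
  1 × O (charge -1): no H
  Total hydrogens = 12.
Net charge -1.
Molecular formula: C12H12Cl2N3O6-

C12H12Cl2N3O6-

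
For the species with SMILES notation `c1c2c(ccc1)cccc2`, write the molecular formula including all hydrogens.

C10H8

Heavy atoms from the SMILES: 10 C.
Implicit hydrogens by atom environment:
  8 × C (aromatic): 1 H each → 8
  2 × C (aromatic): no H
  Total hydrogens = 8.
Molecular formula: C10H8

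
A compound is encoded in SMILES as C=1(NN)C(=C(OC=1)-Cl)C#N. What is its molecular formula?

C5H4ClN3O

Heavy atoms from the SMILES: 5 C, 1 Cl, 3 N, 1 O.
Implicit hydrogens by atom environment:
  3 × C (aromatic): no H
  1 × C (aromatic): 1 H
  1 × C: no H
  1 × Cl: no H
  1 × N: 2 H
  1 × N: 1 H
  1 × N: no H
  1 × O (aromatic): no H
  Total hydrogens = 4.
Molecular formula: C5H4ClN3O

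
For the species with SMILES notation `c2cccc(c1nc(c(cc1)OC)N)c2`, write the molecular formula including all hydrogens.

Heavy atoms from the SMILES: 12 C, 2 N, 1 O.
Implicit hydrogens by atom environment:
  7 × C (aromatic): 1 H each → 7
  4 × C (aromatic): no H
  1 × C: 3 H
  1 × N: 2 H
  1 × N (aromatic): no H
  1 × O: no H
  Total hydrogens = 12.
Molecular formula: C12H12N2O

C12H12N2O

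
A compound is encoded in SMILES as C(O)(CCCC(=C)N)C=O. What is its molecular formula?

Heavy atoms from the SMILES: 7 C, 1 N, 2 O.
Implicit hydrogens by atom environment:
  4 × C: 2 H each → 8
  2 × C: 1 H each → 2
  1 × C: no H
  1 × N: 2 H
  1 × O: 1 H
  1 × O: no H
  Total hydrogens = 13.
Molecular formula: C7H13NO2

C7H13NO2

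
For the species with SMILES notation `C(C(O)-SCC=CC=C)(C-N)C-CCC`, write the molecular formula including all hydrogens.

Heavy atoms from the SMILES: 12 C, 1 N, 1 O, 1 S.
Implicit hydrogens by atom environment:
  6 × C: 2 H each → 12
  5 × C: 1 H each → 5
  1 × C: 3 H
  1 × N: 2 H
  1 × O: 1 H
  1 × S: no H
  Total hydrogens = 23.
Molecular formula: C12H23NOS

C12H23NOS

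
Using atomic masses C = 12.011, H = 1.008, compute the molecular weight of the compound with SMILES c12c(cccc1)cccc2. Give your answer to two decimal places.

Molecular formula: C10H8.
M = 10×12.011 + 8×1.008 = 128.17 g/mol.

128.17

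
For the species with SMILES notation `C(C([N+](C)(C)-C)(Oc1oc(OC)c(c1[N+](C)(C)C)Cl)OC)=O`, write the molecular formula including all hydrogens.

Heavy atoms from the SMILES: 14 C, 1 Cl, 2 N, 5 O.
Implicit hydrogens by atom environment:
  8 × C: 3 H each → 24
  4 × C (aromatic): no H
  4 × O: no H
  2 × N (charge +1): no H
  1 × C: 1 H
  1 × C: no H
  1 × Cl: no H
  1 × O (aromatic): no H
  Total hydrogens = 25.
Net charge +2.
Molecular formula: [C14H25ClN2O5]2+

[C14H25ClN2O5]2+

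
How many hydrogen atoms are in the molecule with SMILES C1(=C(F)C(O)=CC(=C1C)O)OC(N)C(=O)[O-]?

Hydrogens are implicit in SMILES; fill each atom to its normal valence:
  5 × C (aromatic): no H
  2 × O: 1 H each → 2
  2 × O: no H
  1 × C: 3 H
  1 × C (aromatic): 1 H
  1 × C: 1 H
  1 × C: no H
  1 × F: no H
  1 × N: 2 H
  1 × O (charge -1): no H
  Total hydrogens = 9.

9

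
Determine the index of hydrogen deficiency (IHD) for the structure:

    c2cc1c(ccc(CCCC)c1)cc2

7

Molecular formula from the SMILES: C14H16.
DoU = (2C + 2 + N − H − X)/2 = (2·14 + 2 + 0 − 16 − 0)/2 = 14/2 = 7.
(Structurally: 2 ring(s) + 5 π bond(s) = 7.)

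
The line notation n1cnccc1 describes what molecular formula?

C4H4N2

Heavy atoms from the SMILES: 4 C, 2 N.
Implicit hydrogens by atom environment:
  4 × C (aromatic): 1 H each → 4
  2 × N (aromatic): no H
  Total hydrogens = 4.
Molecular formula: C4H4N2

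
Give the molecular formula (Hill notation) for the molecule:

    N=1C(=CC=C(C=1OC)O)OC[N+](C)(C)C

Heavy atoms from the SMILES: 10 C, 2 N, 3 O.
Implicit hydrogens by atom environment:
  4 × C: 3 H each → 12
  3 × C (aromatic): no H
  2 × C (aromatic): 1 H each → 2
  2 × O: no H
  1 × C: 2 H
  1 × N (aromatic): no H
  1 × N (charge +1): no H
  1 × O: 1 H
  Total hydrogens = 17.
Net charge +1.
Molecular formula: C10H17N2O3+

C10H17N2O3+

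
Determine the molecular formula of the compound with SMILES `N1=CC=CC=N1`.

C4H4N2

Heavy atoms from the SMILES: 4 C, 2 N.
Implicit hydrogens by atom environment:
  4 × C (aromatic): 1 H each → 4
  2 × N (aromatic): no H
  Total hydrogens = 4.
Molecular formula: C4H4N2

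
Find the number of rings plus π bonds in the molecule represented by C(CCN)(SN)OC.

Molecular formula from the SMILES: C4H12N2OS.
DoU = (2C + 2 + N − H − X)/2 = (2·4 + 2 + 2 − 12 − 0)/2 = 0/2 = 0.
(Structurally: 0 ring(s) + 0 π bond(s) = 0.)

0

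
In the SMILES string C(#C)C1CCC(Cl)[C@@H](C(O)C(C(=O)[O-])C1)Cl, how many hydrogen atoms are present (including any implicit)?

13

Hydrogens are implicit in SMILES; fill each atom to its normal valence:
  6 × C: 1 H each → 6
  3 × C: 2 H each → 6
  2 × C: no H
  2 × Cl: no H
  1 × O: 1 H
  1 × O: no H
  1 × O (charge -1): no H
  Total hydrogens = 13.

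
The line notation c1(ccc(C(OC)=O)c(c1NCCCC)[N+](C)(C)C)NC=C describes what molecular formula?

Heavy atoms from the SMILES: 17 C, 3 N, 2 O.
Implicit hydrogens by atom environment:
  5 × C: 3 H each → 15
  4 × C: 2 H each → 8
  4 × C (aromatic): no H
  2 × C (aromatic): 1 H each → 2
  2 × N: 1 H each → 2
  2 × O: no H
  1 × C: 1 H
  1 × C: no H
  1 × N (charge +1): no H
  Total hydrogens = 28.
Net charge +1.
Molecular formula: C17H28N3O2+

C17H28N3O2+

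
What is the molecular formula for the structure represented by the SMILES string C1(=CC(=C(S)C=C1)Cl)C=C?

Heavy atoms from the SMILES: 8 C, 1 Cl, 1 S.
Implicit hydrogens by atom environment:
  3 × C (aromatic): 1 H each → 3
  3 × C (aromatic): no H
  1 × C: 2 H
  1 × C: 1 H
  1 × Cl: no H
  1 × S: 1 H
  Total hydrogens = 7.
Molecular formula: C8H7ClS

C8H7ClS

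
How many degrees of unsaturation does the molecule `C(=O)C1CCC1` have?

2

Molecular formula from the SMILES: C5H8O.
DoU = (2C + 2 + N − H − X)/2 = (2·5 + 2 + 0 − 8 − 0)/2 = 4/2 = 2.
(Structurally: 1 ring(s) + 1 π bond(s) = 2.)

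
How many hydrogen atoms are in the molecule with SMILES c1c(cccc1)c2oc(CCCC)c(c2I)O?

Hydrogens are implicit in SMILES; fill each atom to its normal valence:
  5 × C (aromatic): 1 H each → 5
  5 × C (aromatic): no H
  3 × C: 2 H each → 6
  1 × C: 3 H
  1 × I: no H
  1 × O: 1 H
  1 × O (aromatic): no H
  Total hydrogens = 15.

15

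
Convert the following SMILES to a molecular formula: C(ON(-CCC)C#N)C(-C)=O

Heavy atoms from the SMILES: 7 C, 2 N, 2 O.
Implicit hydrogens by atom environment:
  3 × C: 2 H each → 6
  2 × C: 3 H each → 6
  2 × C: no H
  2 × N: no H
  2 × O: no H
  Total hydrogens = 12.
Molecular formula: C7H12N2O2

C7H12N2O2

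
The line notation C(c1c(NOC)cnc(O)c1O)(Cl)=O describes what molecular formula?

Heavy atoms from the SMILES: 7 C, 1 Cl, 2 N, 4 O.
Implicit hydrogens by atom environment:
  4 × C (aromatic): no H
  2 × O: 1 H each → 2
  2 × O: no H
  1 × C: 3 H
  1 × C (aromatic): 1 H
  1 × C: no H
  1 × Cl: no H
  1 × N: 1 H
  1 × N (aromatic): no H
  Total hydrogens = 7.
Molecular formula: C7H7ClN2O4

C7H7ClN2O4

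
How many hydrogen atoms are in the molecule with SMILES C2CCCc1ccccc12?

12

Hydrogens are implicit in SMILES; fill each atom to its normal valence:
  4 × C: 2 H each → 8
  4 × C (aromatic): 1 H each → 4
  2 × C (aromatic): no H
  Total hydrogens = 12.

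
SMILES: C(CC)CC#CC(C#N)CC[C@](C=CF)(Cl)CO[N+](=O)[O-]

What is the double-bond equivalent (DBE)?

6

Molecular formula from the SMILES: C14H18ClFN2O3.
DoU = (2C + 2 + N − H − X)/2 = (2·14 + 2 + 2 − 18 − 2)/2 = 12/2 = 6.
(Structurally: 0 ring(s) + 6 π bond(s) = 6.)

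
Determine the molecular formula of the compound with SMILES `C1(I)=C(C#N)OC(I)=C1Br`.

C5BrI2NO

Heavy atoms from the SMILES: 1 Br, 5 C, 2 I, 1 N, 1 O.
Implicit hydrogens by atom environment:
  4 × C (aromatic): no H
  2 × I: no H
  1 × Br: no H
  1 × C: no H
  1 × N: no H
  1 × O (aromatic): no H
  Total hydrogens = 0.
Molecular formula: C5BrI2NO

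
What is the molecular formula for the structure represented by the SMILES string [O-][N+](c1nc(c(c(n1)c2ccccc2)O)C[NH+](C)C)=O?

Heavy atoms from the SMILES: 13 C, 4 N, 3 O.
Implicit hydrogens by atom environment:
  5 × C (aromatic): 1 H each → 5
  5 × C (aromatic): no H
  2 × C: 3 H each → 6
  2 × N (aromatic): no H
  1 × C: 2 H
  1 × N (charge +1): 1 H
  1 × N (charge +1): no H
  1 × O: 1 H
  1 × O: no H
  1 × O (charge -1): no H
  Total hydrogens = 15.
Net charge +1.
Molecular formula: C13H15N4O3+

C13H15N4O3+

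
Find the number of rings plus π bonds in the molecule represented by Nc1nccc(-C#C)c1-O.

6

Molecular formula from the SMILES: C7H6N2O.
DoU = (2C + 2 + N − H − X)/2 = (2·7 + 2 + 2 − 6 − 0)/2 = 12/2 = 6.
(Structurally: 1 ring(s) + 5 π bond(s) = 6.)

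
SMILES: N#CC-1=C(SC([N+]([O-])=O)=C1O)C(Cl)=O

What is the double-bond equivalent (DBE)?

7

Molecular formula from the SMILES: C6HClN2O4S.
DoU = (2C + 2 + N − H − X)/2 = (2·6 + 2 + 2 − 1 − 1)/2 = 14/2 = 7.
(Structurally: 1 ring(s) + 6 π bond(s) = 7.)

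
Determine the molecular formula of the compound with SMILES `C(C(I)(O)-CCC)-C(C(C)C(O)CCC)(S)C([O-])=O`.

Heavy atoms from the SMILES: 13 C, 1 I, 4 O, 1 S.
Implicit hydrogens by atom environment:
  5 × C: 2 H each → 10
  3 × C: 3 H each → 9
  3 × C: no H
  2 × C: 1 H each → 2
  2 × O: 1 H each → 2
  1 × I: no H
  1 × O: no H
  1 × O (charge -1): no H
  1 × S: 1 H
  Total hydrogens = 24.
Net charge -1.
Molecular formula: C13H24IO4S-

C13H24IO4S-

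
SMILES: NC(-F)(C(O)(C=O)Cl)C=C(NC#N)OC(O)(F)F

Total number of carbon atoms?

7

The symbol for carbon appears 7 times in the SMILES. (Cl is a single chlorine, not C + l.)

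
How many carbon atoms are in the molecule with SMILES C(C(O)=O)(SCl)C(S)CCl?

The symbol for carbon appears 4 times in the SMILES. (Cl is a single chlorine, not C + l.)

4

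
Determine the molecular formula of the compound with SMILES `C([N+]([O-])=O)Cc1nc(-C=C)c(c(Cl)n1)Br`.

Heavy atoms from the SMILES: 1 Br, 8 C, 1 Cl, 3 N, 2 O.
Implicit hydrogens by atom environment:
  4 × C (aromatic): no H
  3 × C: 2 H each → 6
  2 × N (aromatic): no H
  1 × Br: no H
  1 × C: 1 H
  1 × Cl: no H
  1 × N (charge +1): no H
  1 × O: no H
  1 × O (charge -1): no H
  Total hydrogens = 7.
Molecular formula: C8H7BrClN3O2

C8H7BrClN3O2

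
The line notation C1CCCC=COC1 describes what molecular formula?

Heavy atoms from the SMILES: 7 C, 1 O.
Implicit hydrogens by atom environment:
  5 × C: 2 H each → 10
  2 × C: 1 H each → 2
  1 × O: no H
  Total hydrogens = 12.
Molecular formula: C7H12O

C7H12O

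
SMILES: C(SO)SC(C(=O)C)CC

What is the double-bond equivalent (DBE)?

Molecular formula from the SMILES: C6H12O2S2.
DoU = (2C + 2 + N − H − X)/2 = (2·6 + 2 + 0 − 12 − 0)/2 = 2/2 = 1.
(Structurally: 0 ring(s) + 1 π bond(s) = 1.)

1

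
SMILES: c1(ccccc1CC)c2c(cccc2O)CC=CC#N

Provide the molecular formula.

Heavy atoms from the SMILES: 18 C, 1 N, 1 O.
Implicit hydrogens by atom environment:
  7 × C (aromatic): 1 H each → 7
  5 × C (aromatic): no H
  2 × C: 2 H each → 4
  2 × C: 1 H each → 2
  1 × C: 3 H
  1 × C: no H
  1 × N: no H
  1 × O: 1 H
  Total hydrogens = 17.
Molecular formula: C18H17NO

C18H17NO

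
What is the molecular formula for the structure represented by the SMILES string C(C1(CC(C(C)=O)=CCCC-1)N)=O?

Heavy atoms from the SMILES: 10 C, 1 N, 2 O.
Implicit hydrogens by atom environment:
  4 × C: 2 H each → 8
  3 × C: no H
  2 × C: 1 H each → 2
  2 × O: no H
  1 × C: 3 H
  1 × N: 2 H
  Total hydrogens = 15.
Molecular formula: C10H15NO2

C10H15NO2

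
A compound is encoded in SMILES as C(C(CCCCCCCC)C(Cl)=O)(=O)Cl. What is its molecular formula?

C11H18Cl2O2

Heavy atoms from the SMILES: 11 C, 2 Cl, 2 O.
Implicit hydrogens by atom environment:
  7 × C: 2 H each → 14
  2 × C: no H
  2 × Cl: no H
  2 × O: no H
  1 × C: 3 H
  1 × C: 1 H
  Total hydrogens = 18.
Molecular formula: C11H18Cl2O2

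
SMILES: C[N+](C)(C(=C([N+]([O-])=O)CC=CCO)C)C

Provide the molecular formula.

C10H19N2O3+

Heavy atoms from the SMILES: 10 C, 2 N, 3 O.
Implicit hydrogens by atom environment:
  4 × C: 3 H each → 12
  2 × C: 2 H each → 4
  2 × C: 1 H each → 2
  2 × C: no H
  2 × N (charge +1): no H
  1 × O: 1 H
  1 × O: no H
  1 × O (charge -1): no H
  Total hydrogens = 19.
Net charge +1.
Molecular formula: C10H19N2O3+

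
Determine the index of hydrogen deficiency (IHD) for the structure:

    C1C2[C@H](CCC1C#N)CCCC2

Molecular formula from the SMILES: C11H17N.
DoU = (2C + 2 + N − H − X)/2 = (2·11 + 2 + 1 − 17 − 0)/2 = 8/2 = 4.
(Structurally: 2 ring(s) + 2 π bond(s) = 4.)

4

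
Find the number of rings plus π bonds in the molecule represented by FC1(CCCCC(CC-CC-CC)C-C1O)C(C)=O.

2

Molecular formula from the SMILES: C16H29FO2.
DoU = (2C + 2 + N − H − X)/2 = (2·16 + 2 + 0 − 29 − 1)/2 = 4/2 = 2.
(Structurally: 1 ring(s) + 1 π bond(s) = 2.)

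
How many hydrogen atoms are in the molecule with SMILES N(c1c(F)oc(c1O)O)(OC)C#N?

5

Hydrogens are implicit in SMILES; fill each atom to its normal valence:
  4 × C (aromatic): no H
  2 × N: no H
  2 × O: 1 H each → 2
  1 × C: 3 H
  1 × C: no H
  1 × F: no H
  1 × O (aromatic): no H
  1 × O: no H
  Total hydrogens = 5.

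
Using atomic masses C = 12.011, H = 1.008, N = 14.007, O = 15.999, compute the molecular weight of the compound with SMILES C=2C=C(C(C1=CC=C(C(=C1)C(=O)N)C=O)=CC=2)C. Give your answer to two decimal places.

Molecular formula: C15H13NO2.
M = 15×12.011 + 13×1.008 + 1×14.007 + 2×15.999 = 239.27 g/mol.

239.27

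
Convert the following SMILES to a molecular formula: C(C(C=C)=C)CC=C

C8H12

Heavy atoms from the SMILES: 8 C.
Implicit hydrogens by atom environment:
  5 × C: 2 H each → 10
  2 × C: 1 H each → 2
  1 × C: no H
  Total hydrogens = 12.
Molecular formula: C8H12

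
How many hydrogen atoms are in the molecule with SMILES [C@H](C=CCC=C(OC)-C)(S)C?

16

Hydrogens are implicit in SMILES; fill each atom to its normal valence:
  4 × C: 1 H each → 4
  3 × C: 3 H each → 9
  1 × C: 2 H
  1 × C: no H
  1 × O: no H
  1 × S: 1 H
  Total hydrogens = 16.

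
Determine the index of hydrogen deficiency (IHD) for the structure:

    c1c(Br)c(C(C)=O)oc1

Molecular formula from the SMILES: C6H5BrO2.
DoU = (2C + 2 + N − H − X)/2 = (2·6 + 2 + 0 − 5 − 1)/2 = 8/2 = 4.
(Structurally: 1 ring(s) + 3 π bond(s) = 4.)

4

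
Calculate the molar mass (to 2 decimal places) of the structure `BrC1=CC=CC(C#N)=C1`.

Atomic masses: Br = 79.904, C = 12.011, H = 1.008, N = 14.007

Molecular formula: C7H4BrN.
M = 1×79.904 + 7×12.011 + 4×1.008 + 1×14.007 = 182.02 g/mol.

182.02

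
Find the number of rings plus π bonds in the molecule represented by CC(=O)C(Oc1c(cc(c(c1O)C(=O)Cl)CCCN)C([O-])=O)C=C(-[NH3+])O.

Molecular formula from the SMILES: C16H19ClN2O7.
DoU = (2C + 2 + N − H − X)/2 = (2·16 + 2 + 2 − 19 − 1)/2 = 16/2 = 8.
(Structurally: 1 ring(s) + 7 π bond(s) = 8.)

8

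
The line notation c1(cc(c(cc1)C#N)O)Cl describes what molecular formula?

Heavy atoms from the SMILES: 7 C, 1 Cl, 1 N, 1 O.
Implicit hydrogens by atom environment:
  3 × C (aromatic): 1 H each → 3
  3 × C (aromatic): no H
  1 × C: no H
  1 × Cl: no H
  1 × N: no H
  1 × O: 1 H
  Total hydrogens = 4.
Molecular formula: C7H4ClNO

C7H4ClNO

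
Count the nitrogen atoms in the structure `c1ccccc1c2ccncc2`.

1

The symbol for nitrogen appears 1 time in the SMILES.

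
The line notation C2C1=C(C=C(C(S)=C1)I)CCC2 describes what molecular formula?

Heavy atoms from the SMILES: 10 C, 1 I, 1 S.
Implicit hydrogens by atom environment:
  4 × C: 2 H each → 8
  4 × C (aromatic): no H
  2 × C (aromatic): 1 H each → 2
  1 × I: no H
  1 × S: 1 H
  Total hydrogens = 11.
Molecular formula: C10H11IS

C10H11IS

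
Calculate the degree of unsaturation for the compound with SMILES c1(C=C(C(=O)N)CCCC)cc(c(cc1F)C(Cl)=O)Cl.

Molecular formula from the SMILES: C14H14Cl2FNO2.
DoU = (2C + 2 + N − H − X)/2 = (2·14 + 2 + 1 − 14 − 3)/2 = 14/2 = 7.
(Structurally: 1 ring(s) + 6 π bond(s) = 7.)

7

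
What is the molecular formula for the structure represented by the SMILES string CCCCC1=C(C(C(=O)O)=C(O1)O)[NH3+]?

Heavy atoms from the SMILES: 9 C, 1 N, 4 O.
Implicit hydrogens by atom environment:
  4 × C (aromatic): no H
  3 × C: 2 H each → 6
  2 × O: 1 H each → 2
  1 × C: 3 H
  1 × C: no H
  1 × N (charge +1): 3 H
  1 × O (aromatic): no H
  1 × O: no H
  Total hydrogens = 14.
Net charge +1.
Molecular formula: C9H14NO4+

C9H14NO4+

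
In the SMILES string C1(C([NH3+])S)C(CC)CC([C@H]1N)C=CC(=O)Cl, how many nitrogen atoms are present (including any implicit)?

2

The symbol for nitrogen appears 2 times in the SMILES.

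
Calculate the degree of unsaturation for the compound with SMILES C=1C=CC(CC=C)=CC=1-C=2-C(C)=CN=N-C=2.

Molecular formula from the SMILES: C14H14N2.
DoU = (2C + 2 + N − H − X)/2 = (2·14 + 2 + 2 − 14 − 0)/2 = 18/2 = 9.
(Structurally: 2 ring(s) + 7 π bond(s) = 9.)

9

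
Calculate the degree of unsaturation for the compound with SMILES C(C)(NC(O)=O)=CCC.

2

Molecular formula from the SMILES: C6H11NO2.
DoU = (2C + 2 + N − H − X)/2 = (2·6 + 2 + 1 − 11 − 0)/2 = 4/2 = 2.
(Structurally: 0 ring(s) + 2 π bond(s) = 2.)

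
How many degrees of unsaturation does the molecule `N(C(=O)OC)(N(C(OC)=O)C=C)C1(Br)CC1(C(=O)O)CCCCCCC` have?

5

Molecular formula from the SMILES: C17H27BrN2O6.
DoU = (2C + 2 + N − H − X)/2 = (2·17 + 2 + 2 − 27 − 1)/2 = 10/2 = 5.
(Structurally: 1 ring(s) + 4 π bond(s) = 5.)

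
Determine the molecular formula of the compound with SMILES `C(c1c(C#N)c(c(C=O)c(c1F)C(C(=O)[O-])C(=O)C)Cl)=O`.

C13H6ClFNO5-

Heavy atoms from the SMILES: 13 C, 1 Cl, 1 F, 1 N, 5 O.
Implicit hydrogens by atom environment:
  6 × C (aromatic): no H
  4 × O: no H
  3 × C: 1 H each → 3
  3 × C: no H
  1 × C: 3 H
  1 × Cl: no H
  1 × F: no H
  1 × N: no H
  1 × O (charge -1): no H
  Total hydrogens = 6.
Net charge -1.
Molecular formula: C13H6ClFNO5-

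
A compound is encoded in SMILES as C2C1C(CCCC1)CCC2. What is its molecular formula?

C10H18

Heavy atoms from the SMILES: 10 C.
Implicit hydrogens by atom environment:
  8 × C: 2 H each → 16
  2 × C: 1 H each → 2
  Total hydrogens = 18.
Molecular formula: C10H18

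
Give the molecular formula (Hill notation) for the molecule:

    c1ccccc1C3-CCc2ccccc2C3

C16H16

Heavy atoms from the SMILES: 16 C.
Implicit hydrogens by atom environment:
  9 × C (aromatic): 1 H each → 9
  3 × C: 2 H each → 6
  3 × C (aromatic): no H
  1 × C: 1 H
  Total hydrogens = 16.
Molecular formula: C16H16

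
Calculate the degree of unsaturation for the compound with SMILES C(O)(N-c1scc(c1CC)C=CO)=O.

5

Molecular formula from the SMILES: C9H11NO3S.
DoU = (2C + 2 + N − H − X)/2 = (2·9 + 2 + 1 − 11 − 0)/2 = 10/2 = 5.
(Structurally: 1 ring(s) + 4 π bond(s) = 5.)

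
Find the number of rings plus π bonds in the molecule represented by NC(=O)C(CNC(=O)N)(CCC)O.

Molecular formula from the SMILES: C7H15N3O3.
DoU = (2C + 2 + N − H − X)/2 = (2·7 + 2 + 3 − 15 − 0)/2 = 4/2 = 2.
(Structurally: 0 ring(s) + 2 π bond(s) = 2.)

2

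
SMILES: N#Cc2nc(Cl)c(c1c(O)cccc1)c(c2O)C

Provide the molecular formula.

C13H9ClN2O2

Heavy atoms from the SMILES: 13 C, 1 Cl, 2 N, 2 O.
Implicit hydrogens by atom environment:
  7 × C (aromatic): no H
  4 × C (aromatic): 1 H each → 4
  2 × O: 1 H each → 2
  1 × C: 3 H
  1 × C: no H
  1 × Cl: no H
  1 × N (aromatic): no H
  1 × N: no H
  Total hydrogens = 9.
Molecular formula: C13H9ClN2O2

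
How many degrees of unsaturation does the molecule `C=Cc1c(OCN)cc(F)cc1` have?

5

Molecular formula from the SMILES: C9H10FNO.
DoU = (2C + 2 + N − H − X)/2 = (2·9 + 2 + 1 − 10 − 1)/2 = 10/2 = 5.
(Structurally: 1 ring(s) + 4 π bond(s) = 5.)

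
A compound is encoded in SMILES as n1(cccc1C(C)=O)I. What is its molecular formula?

Heavy atoms from the SMILES: 6 C, 1 I, 1 N, 1 O.
Implicit hydrogens by atom environment:
  3 × C (aromatic): 1 H each → 3
  1 × C: 3 H
  1 × C (aromatic): no H
  1 × C: no H
  1 × I: no H
  1 × N (aromatic): no H
  1 × O: no H
  Total hydrogens = 6.
Molecular formula: C6H6INO

C6H6INO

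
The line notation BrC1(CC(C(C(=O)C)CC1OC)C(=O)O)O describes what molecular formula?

Heavy atoms from the SMILES: 1 Br, 10 C, 5 O.
Implicit hydrogens by atom environment:
  3 × C: 1 H each → 3
  3 × C: no H
  3 × O: no H
  2 × C: 3 H each → 6
  2 × C: 2 H each → 4
  2 × O: 1 H each → 2
  1 × Br: no H
  Total hydrogens = 15.
Molecular formula: C10H15BrO5

C10H15BrO5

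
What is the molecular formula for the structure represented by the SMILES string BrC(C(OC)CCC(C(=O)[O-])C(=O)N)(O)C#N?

Heavy atoms from the SMILES: 1 Br, 9 C, 2 N, 5 O.
Implicit hydrogens by atom environment:
  4 × C: no H
  3 × O: no H
  2 × C: 2 H each → 4
  2 × C: 1 H each → 2
  1 × Br: no H
  1 × C: 3 H
  1 × N: 2 H
  1 × N: no H
  1 × O: 1 H
  1 × O (charge -1): no H
  Total hydrogens = 12.
Net charge -1.
Molecular formula: C9H12BrN2O5-

C9H12BrN2O5-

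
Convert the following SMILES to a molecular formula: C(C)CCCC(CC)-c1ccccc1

Heavy atoms from the SMILES: 14 C.
Implicit hydrogens by atom environment:
  5 × C: 2 H each → 10
  5 × C (aromatic): 1 H each → 5
  2 × C: 3 H each → 6
  1 × C: 1 H
  1 × C (aromatic): no H
  Total hydrogens = 22.
Molecular formula: C14H22

C14H22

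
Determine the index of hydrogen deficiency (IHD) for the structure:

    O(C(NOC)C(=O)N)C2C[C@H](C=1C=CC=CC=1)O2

6

Molecular formula from the SMILES: C12H16N2O4.
DoU = (2C + 2 + N − H − X)/2 = (2·12 + 2 + 2 − 16 − 0)/2 = 12/2 = 6.
(Structurally: 2 ring(s) + 4 π bond(s) = 6.)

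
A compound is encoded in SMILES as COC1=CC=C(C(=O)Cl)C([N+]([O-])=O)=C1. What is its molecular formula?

Heavy atoms from the SMILES: 8 C, 1 Cl, 1 N, 4 O.
Implicit hydrogens by atom environment:
  3 × C (aromatic): 1 H each → 3
  3 × C (aromatic): no H
  3 × O: no H
  1 × C: 3 H
  1 × C: no H
  1 × Cl: no H
  1 × N (charge +1): no H
  1 × O (charge -1): no H
  Total hydrogens = 6.
Molecular formula: C8H6ClNO4

C8H6ClNO4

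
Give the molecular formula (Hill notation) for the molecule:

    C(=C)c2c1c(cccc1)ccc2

Heavy atoms from the SMILES: 12 C.
Implicit hydrogens by atom environment:
  7 × C (aromatic): 1 H each → 7
  3 × C (aromatic): no H
  1 × C: 2 H
  1 × C: 1 H
  Total hydrogens = 10.
Molecular formula: C12H10

C12H10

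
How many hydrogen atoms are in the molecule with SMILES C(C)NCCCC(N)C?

Hydrogens are implicit in SMILES; fill each atom to its normal valence:
  4 × C: 2 H each → 8
  2 × C: 3 H each → 6
  1 × C: 1 H
  1 × N: 2 H
  1 × N: 1 H
  Total hydrogens = 18.

18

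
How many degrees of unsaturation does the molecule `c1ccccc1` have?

4

Molecular formula from the SMILES: C6H6.
DoU = (2C + 2 + N − H − X)/2 = (2·6 + 2 + 0 − 6 − 0)/2 = 8/2 = 4.
(Structurally: 1 ring(s) + 3 π bond(s) = 4.)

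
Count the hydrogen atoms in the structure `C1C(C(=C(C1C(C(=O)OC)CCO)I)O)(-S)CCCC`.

23

Hydrogens are implicit in SMILES; fill each atom to its normal valence:
  6 × C: 2 H each → 12
  4 × C: no H
  2 × C: 3 H each → 6
  2 × C: 1 H each → 2
  2 × O: 1 H each → 2
  2 × O: no H
  1 × I: no H
  1 × S: 1 H
  Total hydrogens = 23.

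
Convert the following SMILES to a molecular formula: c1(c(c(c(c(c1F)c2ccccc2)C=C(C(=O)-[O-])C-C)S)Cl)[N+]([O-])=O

Heavy atoms from the SMILES: 17 C, 1 Cl, 1 F, 1 N, 4 O, 1 S.
Implicit hydrogens by atom environment:
  7 × C (aromatic): no H
  5 × C (aromatic): 1 H each → 5
  2 × C: no H
  2 × O: no H
  2 × O (charge -1): no H
  1 × C: 3 H
  1 × C: 2 H
  1 × C: 1 H
  1 × Cl: no H
  1 × F: no H
  1 × N (charge +1): no H
  1 × S: 1 H
  Total hydrogens = 12.
Net charge -1.
Molecular formula: C17H12ClFNO4S-

C17H12ClFNO4S-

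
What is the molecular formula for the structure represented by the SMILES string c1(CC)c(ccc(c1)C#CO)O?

Heavy atoms from the SMILES: 10 C, 2 O.
Implicit hydrogens by atom environment:
  3 × C (aromatic): 1 H each → 3
  3 × C (aromatic): no H
  2 × C: no H
  2 × O: 1 H each → 2
  1 × C: 3 H
  1 × C: 2 H
  Total hydrogens = 10.
Molecular formula: C10H10O2

C10H10O2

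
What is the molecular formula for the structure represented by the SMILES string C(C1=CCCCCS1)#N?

C7H9NS

Heavy atoms from the SMILES: 7 C, 1 N, 1 S.
Implicit hydrogens by atom environment:
  4 × C: 2 H each → 8
  2 × C: no H
  1 × C: 1 H
  1 × N: no H
  1 × S: no H
  Total hydrogens = 9.
Molecular formula: C7H9NS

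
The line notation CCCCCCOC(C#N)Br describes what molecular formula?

C8H14BrNO

Heavy atoms from the SMILES: 1 Br, 8 C, 1 N, 1 O.
Implicit hydrogens by atom environment:
  5 × C: 2 H each → 10
  1 × Br: no H
  1 × C: 3 H
  1 × C: 1 H
  1 × C: no H
  1 × N: no H
  1 × O: no H
  Total hydrogens = 14.
Molecular formula: C8H14BrNO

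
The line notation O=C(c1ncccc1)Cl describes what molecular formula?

Heavy atoms from the SMILES: 6 C, 1 Cl, 1 N, 1 O.
Implicit hydrogens by atom environment:
  4 × C (aromatic): 1 H each → 4
  1 × C (aromatic): no H
  1 × C: no H
  1 × Cl: no H
  1 × N (aromatic): no H
  1 × O: no H
  Total hydrogens = 4.
Molecular formula: C6H4ClNO

C6H4ClNO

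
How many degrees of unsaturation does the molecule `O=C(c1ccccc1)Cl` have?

5

Molecular formula from the SMILES: C7H5ClO.
DoU = (2C + 2 + N − H − X)/2 = (2·7 + 2 + 0 − 5 − 1)/2 = 10/2 = 5.
(Structurally: 1 ring(s) + 4 π bond(s) = 5.)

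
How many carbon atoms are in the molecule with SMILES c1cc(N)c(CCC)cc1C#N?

10

The symbol for carbon appears 10 times in the SMILES. Lowercase c denotes aromatic carbon and counts toward C.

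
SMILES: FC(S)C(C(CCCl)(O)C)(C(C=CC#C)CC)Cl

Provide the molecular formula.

Heavy atoms from the SMILES: 13 C, 2 Cl, 1 F, 1 O, 1 S.
Implicit hydrogens by atom environment:
  5 × C: 1 H each → 5
  3 × C: 2 H each → 6
  3 × C: no H
  2 × C: 3 H each → 6
  2 × Cl: no H
  1 × F: no H
  1 × O: 1 H
  1 × S: 1 H
  Total hydrogens = 19.
Molecular formula: C13H19Cl2FOS

C13H19Cl2FOS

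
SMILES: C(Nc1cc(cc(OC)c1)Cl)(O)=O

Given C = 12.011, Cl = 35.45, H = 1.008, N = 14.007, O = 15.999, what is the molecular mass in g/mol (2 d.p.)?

Molecular formula: C8H8ClNO3.
M = 8×12.011 + 1×35.45 + 8×1.008 + 1×14.007 + 3×15.999 = 201.61 g/mol.

201.61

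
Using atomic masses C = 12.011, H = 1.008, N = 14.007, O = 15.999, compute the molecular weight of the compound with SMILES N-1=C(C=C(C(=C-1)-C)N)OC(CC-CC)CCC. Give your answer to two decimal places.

Molecular formula: C14H24N2O.
M = 14×12.011 + 24×1.008 + 2×14.007 + 1×15.999 = 236.36 g/mol.

236.36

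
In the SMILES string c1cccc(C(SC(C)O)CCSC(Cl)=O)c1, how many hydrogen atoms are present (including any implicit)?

15

Hydrogens are implicit in SMILES; fill each atom to its normal valence:
  5 × C (aromatic): 1 H each → 5
  2 × C: 2 H each → 4
  2 × C: 1 H each → 2
  2 × S: no H
  1 × C: 3 H
  1 × C: no H
  1 × C (aromatic): no H
  1 × Cl: no H
  1 × O: 1 H
  1 × O: no H
  Total hydrogens = 15.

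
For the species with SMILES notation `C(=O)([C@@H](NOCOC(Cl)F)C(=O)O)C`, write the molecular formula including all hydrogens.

Heavy atoms from the SMILES: 6 C, 1 Cl, 1 F, 1 N, 5 O.
Implicit hydrogens by atom environment:
  4 × O: no H
  2 × C: 1 H each → 2
  2 × C: no H
  1 × C: 3 H
  1 × C: 2 H
  1 × Cl: no H
  1 × F: no H
  1 × N: 1 H
  1 × O: 1 H
  Total hydrogens = 9.
Molecular formula: C6H9ClFNO5

C6H9ClFNO5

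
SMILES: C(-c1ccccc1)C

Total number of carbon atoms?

The symbol for carbon appears 8 times in the SMILES. Lowercase c denotes aromatic carbon and counts toward C.

8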